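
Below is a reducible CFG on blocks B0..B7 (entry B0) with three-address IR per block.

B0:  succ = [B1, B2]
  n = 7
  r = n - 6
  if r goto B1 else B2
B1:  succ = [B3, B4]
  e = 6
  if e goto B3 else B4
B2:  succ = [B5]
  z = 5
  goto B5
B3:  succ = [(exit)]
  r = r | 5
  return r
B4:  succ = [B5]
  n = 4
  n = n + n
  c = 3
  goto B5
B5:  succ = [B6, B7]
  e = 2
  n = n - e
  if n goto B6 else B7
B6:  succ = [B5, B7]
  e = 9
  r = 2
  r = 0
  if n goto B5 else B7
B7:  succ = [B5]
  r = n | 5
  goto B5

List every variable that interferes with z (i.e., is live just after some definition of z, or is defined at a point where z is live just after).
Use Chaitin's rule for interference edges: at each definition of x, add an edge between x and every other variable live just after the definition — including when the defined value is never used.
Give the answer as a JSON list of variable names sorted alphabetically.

Answer: ["n"]

Working:
Block summaries:
  B0 def {n,r} use ∅
  B1 def {e} use ∅
  B2 def {z} use ∅
  B3 def {r} use {r}
  B4 def {c,n} use ∅
  B5 def {e,n} use {n}
  B6 def {e,r} use {n}
  B7 def {r} use {n}

Backward fixpoint:
  B0: in=∅ out={n,r}
  B1: in={r} out={r}
  B2: in={n} out={n}
  B3: in={r} out=∅
  B4: in=∅ out={n}
  B5: in={n} out={n}
  B6: in={n} out={n}
  B7: in={n} out={n}

Interference:
  c↔{n}
  e↔{n,r}
  n↔{c,e,r,z}
  r↔{e,n}
  z↔{n}

N(z) = ["n"]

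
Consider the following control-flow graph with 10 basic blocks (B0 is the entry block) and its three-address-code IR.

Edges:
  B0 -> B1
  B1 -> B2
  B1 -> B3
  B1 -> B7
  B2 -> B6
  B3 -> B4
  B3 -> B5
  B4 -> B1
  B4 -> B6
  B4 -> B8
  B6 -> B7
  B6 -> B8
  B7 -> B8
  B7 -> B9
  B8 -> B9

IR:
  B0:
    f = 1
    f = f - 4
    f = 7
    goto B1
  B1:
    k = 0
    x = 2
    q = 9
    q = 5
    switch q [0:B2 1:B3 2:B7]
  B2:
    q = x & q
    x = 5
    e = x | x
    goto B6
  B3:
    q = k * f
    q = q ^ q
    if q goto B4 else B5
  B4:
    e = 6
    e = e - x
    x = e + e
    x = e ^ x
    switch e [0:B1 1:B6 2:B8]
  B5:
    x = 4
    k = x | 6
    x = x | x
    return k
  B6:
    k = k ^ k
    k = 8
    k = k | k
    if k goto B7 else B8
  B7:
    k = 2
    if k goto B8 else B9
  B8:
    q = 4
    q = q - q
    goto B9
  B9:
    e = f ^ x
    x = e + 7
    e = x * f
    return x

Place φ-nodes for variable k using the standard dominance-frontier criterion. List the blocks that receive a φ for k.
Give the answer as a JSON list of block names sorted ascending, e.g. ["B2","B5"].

Answer: ["B1", "B7", "B8", "B9"]

Working:
idom tree: B1←B0 B2←B1 B3←B1 B4←B3 B5←B3 B6←B1 B7←B1 B8←B1 B9←B1
Join-block Dom:
  B1: preds {B0,B4}: {B0} ∩ {B0,B1,B3,B4} = {B0}; idom=B0
  B6: preds {B2,B4}: {B0,B1,B2} ∩ {B0,B1,B3,B4} = {B0,B1}; idom=B1
  B7: preds {B1,B6}: {B0,B1} ∩ {B0,B1,B6} = {B0,B1}; idom=B1
  B8: preds {B4,B6,B7}: {B0,B1,B3,B4} ∩ {B0,B1,B6} ∩ {B0,B1,B7} = {B0,B1}; idom=B1
  B9: preds {B7,B8}: {B0,B1,B7} ∩ {B0,B1,B8} = {B0,B1}; idom=B1

DF walk-up:
  join B1 pred B0: · stop@B0
  join B1 pred B4: B4→B3→B1 stop@B0
  join B6 pred B2: B2 stop@B1
  join B6 pred B4: B4→B3 stop@B1
  join B7 pred B1: · stop@B1
  join B7 pred B6: B6 stop@B1
  join B8 pred B4: B4→B3 stop@B1
  join B8 pred B6: B6 stop@B1
  join B8 pred B7: B7 stop@B1
  join B9 pred B7: B7 stop@B1
  join B9 pred B8: B8 stop@B1
  B0 → ∅
  B1 → {B1}
  B2 → {B6}
  B3 → {B1,B6,B8}
  B4 → {B1,B6,B8}
  B5 → ∅
  B6 → {B7,B8}
  B7 → {B8,B9}
  B8 → {B9}
  B9 → ∅

φ for k: defs {B1,B5,B6,B7}
  DF⁺ = {B1,B7,B8,B9}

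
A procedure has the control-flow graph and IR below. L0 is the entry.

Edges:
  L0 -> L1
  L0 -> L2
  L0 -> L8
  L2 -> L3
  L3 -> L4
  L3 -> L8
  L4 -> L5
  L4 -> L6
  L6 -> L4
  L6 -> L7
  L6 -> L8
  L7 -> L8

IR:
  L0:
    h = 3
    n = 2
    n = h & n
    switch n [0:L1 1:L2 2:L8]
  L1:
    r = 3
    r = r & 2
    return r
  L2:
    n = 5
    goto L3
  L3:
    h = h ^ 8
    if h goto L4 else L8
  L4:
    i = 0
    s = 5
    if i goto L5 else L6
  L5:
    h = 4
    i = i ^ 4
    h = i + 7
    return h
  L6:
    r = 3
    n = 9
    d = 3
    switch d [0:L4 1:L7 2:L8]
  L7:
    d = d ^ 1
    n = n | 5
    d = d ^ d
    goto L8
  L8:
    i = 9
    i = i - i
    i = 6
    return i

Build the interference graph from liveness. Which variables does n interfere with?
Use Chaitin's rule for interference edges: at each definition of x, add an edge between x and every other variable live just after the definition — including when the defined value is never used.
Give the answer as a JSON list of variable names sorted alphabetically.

Answer: ["d", "h"]

Working:
Per-block:
  L0 def {h,n} use ∅
  L1 def {r} use ∅
  L2 def {n} use ∅
  L3 def {h} use {h}
  L4 def {i,s} use ∅
  L5 def {h,i} use {i}
  L6 def {d,n,r} use ∅
  L7 def {d,n} use {d,n}
  L8 def {i} use ∅

Liveness:
  L0 li=∅ lo={h}
  L1 li=∅ lo=∅
  L2 li={h} lo={h}
  L3 li={h} lo=∅
  L4 li=∅ lo={i}
  L5 li={i} lo=∅
  L6 li=∅ lo={d,n}
  L7 li={d,n} lo=∅
  L8 li=∅ lo=∅

Interfere edges:
  d — {n}
  h — {i,n}
  i — {h,s}
  n — {d,h}
  r — ∅
  s — {i}

N(n) = ["d", "h"]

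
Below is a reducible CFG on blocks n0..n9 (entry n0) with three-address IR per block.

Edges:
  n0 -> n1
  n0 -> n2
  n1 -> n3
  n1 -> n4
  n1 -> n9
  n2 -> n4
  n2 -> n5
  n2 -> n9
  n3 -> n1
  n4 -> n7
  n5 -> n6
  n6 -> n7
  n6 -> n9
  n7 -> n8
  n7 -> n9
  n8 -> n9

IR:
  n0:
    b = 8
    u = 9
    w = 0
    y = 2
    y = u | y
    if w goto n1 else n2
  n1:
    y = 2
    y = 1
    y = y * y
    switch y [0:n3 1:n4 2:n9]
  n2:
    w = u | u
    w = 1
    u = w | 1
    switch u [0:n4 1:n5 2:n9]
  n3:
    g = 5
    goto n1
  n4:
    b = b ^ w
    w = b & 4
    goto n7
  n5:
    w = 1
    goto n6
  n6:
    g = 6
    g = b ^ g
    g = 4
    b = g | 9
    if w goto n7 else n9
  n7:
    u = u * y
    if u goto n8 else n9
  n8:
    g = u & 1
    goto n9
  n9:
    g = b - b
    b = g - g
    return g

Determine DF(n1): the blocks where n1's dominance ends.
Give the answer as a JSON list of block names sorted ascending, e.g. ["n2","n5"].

Answer: ["n1", "n4", "n9"]

Working:
idom tree: n1←n0 n2←n0 n3←n1 n4←n0 n5←n2 n6←n5 n7←n0 n8←n7 n9←n0
Join-block Dom:
  n1: preds {n0,n3}: {n0} ∩ {n0,n1,n3} = {n0}; idom=n0
  n4: preds {n1,n2}: {n0,n1} ∩ {n0,n2} = {n0}; idom=n0
  n7: preds {n4,n6}: {n0,n4} ∩ {n0,n2,n5,n6} = {n0}; idom=n0
  n9: preds {n1,n2,n6,n7,n8}: {n0,n1} ∩ {n0,n2} ∩ {n0,n2,n5,n6} ∩ {n0,n7} ∩ {n0,n7,n8} = {n0}; idom=n0

Frontier:
  join n1 pred n0: · stop@n0
  join n1 pred n3: n3→n1 stop@n0
  join n4 pred n1: n1 stop@n0
  join n4 pred n2: n2 stop@n0
  join n7 pred n4: n4 stop@n0
  join n7 pred n6: n6→n5→n2 stop@n0
  join n9 pred n1: n1 stop@n0
  join n9 pred n2: n2 stop@n0
  join n9 pred n6: n6→n5→n2 stop@n0
  join n9 pred n7: n7 stop@n0
  join n9 pred n8: n8→n7 stop@n0
  n0 → ∅
  n1 → {n1,n4,n9}
  n2 → {n4,n7,n9}
  n3 → {n1}
  n4 → {n7}
  n5 → {n7,n9}
  n6 → {n7,n9}
  n7 → {n9}
  n8 → {n9}
  n9 → ∅

DF(n1) = ["n1", "n4", "n9"]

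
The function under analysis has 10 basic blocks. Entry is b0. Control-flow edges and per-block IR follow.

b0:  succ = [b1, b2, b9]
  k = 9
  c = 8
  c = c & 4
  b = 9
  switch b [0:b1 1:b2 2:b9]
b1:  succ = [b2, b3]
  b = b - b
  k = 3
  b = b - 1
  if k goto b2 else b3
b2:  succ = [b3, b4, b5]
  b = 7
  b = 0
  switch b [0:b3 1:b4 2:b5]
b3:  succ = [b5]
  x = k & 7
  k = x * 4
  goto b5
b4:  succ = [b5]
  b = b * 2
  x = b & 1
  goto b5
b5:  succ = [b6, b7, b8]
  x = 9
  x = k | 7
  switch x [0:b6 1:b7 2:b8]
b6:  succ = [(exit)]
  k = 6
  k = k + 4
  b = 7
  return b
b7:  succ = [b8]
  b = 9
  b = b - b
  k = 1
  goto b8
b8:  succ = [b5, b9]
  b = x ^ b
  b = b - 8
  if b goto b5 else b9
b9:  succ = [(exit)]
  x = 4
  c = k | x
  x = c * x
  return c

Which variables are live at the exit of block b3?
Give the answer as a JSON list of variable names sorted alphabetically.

def/use:
  b0: {b,c,k} / ∅
  b1: {b,k} / {b}
  b2: {b} / ∅
  b3: {k,x} / {k}
  b4: {b,x} / {b}
  b5: {x} / {k}
  b6: {b,k} / ∅
  b7: {b,k} / ∅
  b8: {b} / {b,x}
  b9: {c,x} / {k}

Backward fixpoint:
  b0 li=∅ lo={b,k}
  b1 li={b} lo={b,k}
  b2 li={k} lo={b,k}
  b3 li={b,k} lo={b,k}
  b4 li={b,k} lo={b,k}
  b5 li={b,k} lo={b,k,x}
  b6 li=∅ lo=∅
  b7 li={x} lo={b,k,x}
  b8 li={b,k,x} lo={b,k}
  b9 li={k} lo=∅

live-out(b3) = ["b", "k"]

Answer: ["b", "k"]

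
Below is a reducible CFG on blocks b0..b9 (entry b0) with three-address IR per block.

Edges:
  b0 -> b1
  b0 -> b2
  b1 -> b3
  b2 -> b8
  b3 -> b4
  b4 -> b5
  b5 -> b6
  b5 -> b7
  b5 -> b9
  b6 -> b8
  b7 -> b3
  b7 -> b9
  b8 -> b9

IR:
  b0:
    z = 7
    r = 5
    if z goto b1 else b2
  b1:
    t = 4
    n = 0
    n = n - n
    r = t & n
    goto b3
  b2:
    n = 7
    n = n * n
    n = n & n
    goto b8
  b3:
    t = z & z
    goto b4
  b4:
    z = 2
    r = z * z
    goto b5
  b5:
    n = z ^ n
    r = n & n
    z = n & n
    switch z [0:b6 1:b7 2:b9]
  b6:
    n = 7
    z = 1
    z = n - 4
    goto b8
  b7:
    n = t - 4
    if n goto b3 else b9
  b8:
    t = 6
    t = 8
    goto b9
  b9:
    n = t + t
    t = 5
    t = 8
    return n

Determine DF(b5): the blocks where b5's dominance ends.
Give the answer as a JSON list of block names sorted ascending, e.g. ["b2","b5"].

Answer: ["b3", "b8", "b9"]

Analysis:
idom tree: b1←b0 b2←b0 b3←b1 b4←b3 b5←b4 b6←b5 b7←b5 b8←b0 b9←b0
Dom∩ at merges:
  b3: preds {b1,b7}: {b0,b1} ∩ {b0,b1,b3,b4,b5,b7} = {b0,b1}; idom=b1
  b8: preds {b2,b6}: {b0,b2} ∩ {b0,b1,b3,b4,b5,b6} = {b0}; idom=b0
  b9: preds {b5,b7,b8}: {b0,b1,b3,b4,b5} ∩ {b0,b1,b3,b4,b5,b7} ∩ {b0,b8} = {b0}; idom=b0

Frontier:
  join b3 pred b1: · stop@b1
  join b3 pred b7: b7→b5→b4→b3 stop@b1
  join b8 pred b2: b2 stop@b0
  join b8 pred b6: b6→b5→b4→b3→b1 stop@b0
  join b9 pred b5: b5→b4→b3→b1 stop@b0
  join b9 pred b7: b7→b5→b4→b3→b1 stop@b0
  join b9 pred b8: b8 stop@b0
  b0 → ∅
  b1 → {b8,b9}
  b2 → {b8}
  b3 → {b3,b8,b9}
  b4 → {b3,b8,b9}
  b5 → {b3,b8,b9}
  b6 → {b8}
  b7 → {b3,b9}
  b8 → {b9}
  b9 → ∅

DF(b5) = ["b3", "b8", "b9"]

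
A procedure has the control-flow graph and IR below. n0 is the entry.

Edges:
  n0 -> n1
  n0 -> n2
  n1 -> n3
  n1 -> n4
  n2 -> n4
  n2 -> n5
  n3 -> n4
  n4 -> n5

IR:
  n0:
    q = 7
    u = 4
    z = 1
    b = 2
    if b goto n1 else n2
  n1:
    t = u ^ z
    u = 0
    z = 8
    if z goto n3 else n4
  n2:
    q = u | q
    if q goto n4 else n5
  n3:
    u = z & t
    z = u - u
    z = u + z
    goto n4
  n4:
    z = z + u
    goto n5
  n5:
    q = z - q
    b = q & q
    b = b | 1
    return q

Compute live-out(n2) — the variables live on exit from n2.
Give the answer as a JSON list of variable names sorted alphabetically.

Answer: ["q", "u", "z"]

Derivation:
Block summaries:
  n0: {b,q,u,z} / ∅
  n1: {t,u,z} / {u,z}
  n2: {q} / {q,u}
  n3: {u,z} / {t,z}
  n4: {z} / {u,z}
  n5: {b,q} / {q,z}

Liveness:
  n0: in=∅ out={q,u,z}
  n1: in={q,u,z} out={q,t,u,z}
  n2: in={q,u,z} out={q,u,z}
  n3: in={q,t,z} out={q,u,z}
  n4: in={q,u,z} out={q,z}
  n5: in={q,z} out=∅

live-out(n2) = ["q", "u", "z"]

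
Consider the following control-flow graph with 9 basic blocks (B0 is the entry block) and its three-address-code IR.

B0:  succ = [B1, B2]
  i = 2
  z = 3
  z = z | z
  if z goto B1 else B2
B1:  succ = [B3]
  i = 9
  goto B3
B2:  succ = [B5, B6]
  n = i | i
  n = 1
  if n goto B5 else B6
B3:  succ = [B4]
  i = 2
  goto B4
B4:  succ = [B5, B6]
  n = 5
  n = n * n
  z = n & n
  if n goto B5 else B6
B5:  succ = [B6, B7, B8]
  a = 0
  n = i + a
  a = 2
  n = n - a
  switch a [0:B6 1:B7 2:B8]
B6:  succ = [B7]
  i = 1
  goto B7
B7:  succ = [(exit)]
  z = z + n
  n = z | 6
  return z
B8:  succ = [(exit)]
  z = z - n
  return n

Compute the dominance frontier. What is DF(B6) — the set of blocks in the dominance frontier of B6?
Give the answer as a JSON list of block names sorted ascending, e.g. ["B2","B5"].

idom tree: B1←B0 B2←B0 B3←B1 B4←B3 B5←B0 B6←B0 B7←B0 B8←B5
Dom∩ at merges:
  B5: preds {B2,B4}: {B0,B2} ∩ {B0,B1,B3,B4} = {B0}; idom=B0
  B6: preds {B2,B4,B5}: {B0,B2} ∩ {B0,B1,B3,B4} ∩ {B0,B5} = {B0}; idom=B0
  B7: preds {B5,B6}: {B0,B5} ∩ {B0,B6} = {B0}; idom=B0

DF derivation:
  join B5 pred B2: B2 stop@B0
  join B5 pred B4: B4→B3→B1 stop@B0
  join B6 pred B2: B2 stop@B0
  join B6 pred B4: B4→B3→B1 stop@B0
  join B6 pred B5: B5 stop@B0
  join B7 pred B5: B5 stop@B0
  join B7 pred B6: B6 stop@B0
  B0: DF=∅
  B1: DF={B5,B6}
  B2: DF={B5,B6}
  B3: DF={B5,B6}
  B4: DF={B5,B6}
  B5: DF={B6,B7}
  B6: DF={B7}
  B7: DF=∅
  B8: DF=∅

DF(B6) = ["B7"]

Answer: ["B7"]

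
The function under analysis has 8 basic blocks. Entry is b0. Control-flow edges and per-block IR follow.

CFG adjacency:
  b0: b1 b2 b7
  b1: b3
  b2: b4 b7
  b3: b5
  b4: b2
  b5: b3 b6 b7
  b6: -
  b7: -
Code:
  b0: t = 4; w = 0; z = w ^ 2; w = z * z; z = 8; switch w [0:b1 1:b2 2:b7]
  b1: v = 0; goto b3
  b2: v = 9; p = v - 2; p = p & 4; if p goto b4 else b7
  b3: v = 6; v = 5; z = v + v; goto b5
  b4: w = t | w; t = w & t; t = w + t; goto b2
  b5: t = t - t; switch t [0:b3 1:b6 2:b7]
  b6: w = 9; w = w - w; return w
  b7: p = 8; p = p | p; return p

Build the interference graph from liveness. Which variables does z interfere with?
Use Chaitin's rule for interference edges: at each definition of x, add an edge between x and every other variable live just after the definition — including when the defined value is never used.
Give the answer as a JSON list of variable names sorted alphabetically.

Answer: ["t", "w"]

Working:
Per-block:
  b0: {t,w,z} / ∅
  b1: {v} / ∅
  b2: {p,v} / ∅
  b3: {v,z} / ∅
  b4: {t,w} / {t,w}
  b5: {t} / {t}
  b6: {w} / ∅
  b7: {p} / ∅

Backward fixpoint:
  live b0: ∅→{t,w}
  live b1: {t}→{t}
  live b2: {t,w}→{t,w}
  live b3: {t}→{t}
  live b4: {t,w}→{t,w}
  live b5: {t}→{t}
  live b6: ∅→∅
  live b7: ∅→∅

Interference:
  p — {t,w}
  t — {p,v,w,z}
  v — {t,w}
  w — {p,t,v,z}
  z — {t,w}

N(z) = ["t", "w"]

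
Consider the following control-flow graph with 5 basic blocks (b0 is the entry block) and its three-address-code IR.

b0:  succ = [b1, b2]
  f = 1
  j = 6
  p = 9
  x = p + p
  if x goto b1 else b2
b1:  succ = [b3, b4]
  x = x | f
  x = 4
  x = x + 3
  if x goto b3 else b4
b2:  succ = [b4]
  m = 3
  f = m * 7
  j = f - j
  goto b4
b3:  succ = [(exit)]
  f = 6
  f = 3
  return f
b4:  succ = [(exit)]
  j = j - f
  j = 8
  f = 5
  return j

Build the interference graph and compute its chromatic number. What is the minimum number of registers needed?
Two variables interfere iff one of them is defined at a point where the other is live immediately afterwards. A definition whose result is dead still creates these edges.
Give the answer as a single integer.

Answer: 3

Analysis:
def/use:
  b0: {f,j,p,x} / ∅
  b1: {x} / {f,x}
  b2: {f,j,m} / {j}
  b3: {f} / ∅
  b4: {f,j} / {f,j}

Live sets:
  live b0: ∅→{f,j,x}
  live b1: {f,j,x}→{f,j}
  live b2: {j}→{f,j}
  live b3: ∅→∅
  live b4: {f,j}→∅

Interfere edges:
  f: {j,p,x}
  j: {f,m,p,x}
  m: {j}
  p: {f,j}
  x: {f,j}

Colouring:
  {f,j,p} pairwise interfere (3-clique) ⇒ χ ≥ 3
  3-colouring: r0={j}  r1={f,m}  r2={p,x}
  χ = 3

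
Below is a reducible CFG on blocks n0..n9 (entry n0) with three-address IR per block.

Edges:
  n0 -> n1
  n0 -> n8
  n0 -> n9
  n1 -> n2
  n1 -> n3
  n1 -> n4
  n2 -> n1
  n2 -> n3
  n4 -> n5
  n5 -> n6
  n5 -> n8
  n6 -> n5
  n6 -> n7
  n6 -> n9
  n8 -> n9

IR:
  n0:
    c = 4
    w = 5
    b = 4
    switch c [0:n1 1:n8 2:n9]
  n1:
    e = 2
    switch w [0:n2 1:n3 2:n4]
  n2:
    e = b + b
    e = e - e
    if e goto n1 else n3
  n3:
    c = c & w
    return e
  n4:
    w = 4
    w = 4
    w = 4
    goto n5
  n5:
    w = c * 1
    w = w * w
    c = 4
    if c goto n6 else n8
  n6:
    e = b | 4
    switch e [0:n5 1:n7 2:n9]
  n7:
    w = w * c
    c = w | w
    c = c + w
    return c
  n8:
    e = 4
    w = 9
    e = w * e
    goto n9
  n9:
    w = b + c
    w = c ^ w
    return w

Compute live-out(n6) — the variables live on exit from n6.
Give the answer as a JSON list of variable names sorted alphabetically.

Answer: ["b", "c", "w"]

Analysis:
Block summaries:
  n0: {b,c,w} / ∅
  n1: {e} / {w}
  n2: {e} / {b}
  n3: {c} / {c,e,w}
  n4: {w} / ∅
  n5: {c,w} / {c}
  n6: {e} / {b}
  n7: {c,w} / {c,w}
  n8: {e,w} / ∅
  n9: {w} / {b,c}

Liveness:
  n0 li=∅ lo={b,c,w}
  n1 li={b,c,w} lo={b,c,e,w}
  n2 li={b,c,w} lo={b,c,e,w}
  n3 li={c,e,w} lo=∅
  n4 li={b,c} lo={b,c}
  n5 li={b,c} lo={b,c,w}
  n6 li={b,c,w} lo={b,c,w}
  n7 li={c,w} lo=∅
  n8 li={b,c} lo={b,c}
  n9 li={b,c} lo=∅

live-out(n6) = ["b", "c", "w"]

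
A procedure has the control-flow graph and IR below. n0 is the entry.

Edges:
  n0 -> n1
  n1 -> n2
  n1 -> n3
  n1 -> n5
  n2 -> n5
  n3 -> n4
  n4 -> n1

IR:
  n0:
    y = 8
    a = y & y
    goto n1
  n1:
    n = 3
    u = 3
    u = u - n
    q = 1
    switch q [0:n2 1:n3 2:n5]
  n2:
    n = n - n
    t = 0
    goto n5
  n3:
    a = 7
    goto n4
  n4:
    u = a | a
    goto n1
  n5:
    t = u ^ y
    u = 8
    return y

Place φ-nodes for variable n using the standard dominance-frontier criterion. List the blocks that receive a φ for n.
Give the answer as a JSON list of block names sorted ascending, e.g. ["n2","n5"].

Answer: ["n1", "n5"]

Working:
idom tree: n1←n0 n2←n1 n3←n1 n4←n3 n5←n1
Dom∩ at merges:
  n1: preds {n0,n4}: {n0} ∩ {n0,n1,n3,n4} = {n0}; idom=n0
  n5: preds {n1,n2}: {n0,n1} ∩ {n0,n1,n2} = {n0,n1}; idom=n1

DF walk-up:
  n1←n0: walk · to n0
  n1←n4: walk n4→n3→n1 to n0
  n5←n1: walk · to n1
  n5←n2: walk n2 to n1
  DF(n0)=∅
  DF(n1)={n1}
  DF(n2)={n5}
  DF(n3)={n1}
  DF(n4)={n1}
  DF(n5)=∅

φ for n: defs {n1,n2}
  DF⁺ = {n1,n5}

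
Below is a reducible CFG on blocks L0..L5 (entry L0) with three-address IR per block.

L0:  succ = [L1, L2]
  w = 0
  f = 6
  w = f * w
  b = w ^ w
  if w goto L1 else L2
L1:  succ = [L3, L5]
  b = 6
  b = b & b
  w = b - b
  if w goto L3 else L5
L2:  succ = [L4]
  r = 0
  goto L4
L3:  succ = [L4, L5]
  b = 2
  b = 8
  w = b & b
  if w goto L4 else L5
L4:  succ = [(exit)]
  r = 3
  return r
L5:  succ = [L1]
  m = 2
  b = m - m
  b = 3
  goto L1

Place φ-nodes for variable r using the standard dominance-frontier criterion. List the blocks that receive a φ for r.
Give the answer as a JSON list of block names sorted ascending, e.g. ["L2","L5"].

idom tree: L1←L0 L2←L0 L3←L1 L4←L0 L5←L1
Dom at joins:
  L1: preds {L0,L5}: {L0} ∩ {L0,L1,L5} = {L0}; idom=L0
  L4: preds {L2,L3}: {L0,L2} ∩ {L0,L1,L3} = {L0}; idom=L0
  L5: preds {L1,L3}: {L0,L1} ∩ {L0,L1,L3} = {L0,L1}; idom=L1

DF derivation:
  join L1 pred L0: · stop@L0
  join L1 pred L5: L5→L1 stop@L0
  join L4 pred L2: L2 stop@L0
  join L4 pred L3: L3→L1 stop@L0
  join L5 pred L1: · stop@L1
  join L5 pred L3: L3 stop@L1
  L0: DF=∅
  L1: DF={L1,L4}
  L2: DF={L4}
  L3: DF={L4,L5}
  L4: DF=∅
  L5: DF={L1}

φ for r: defs {L2,L4}
  DF⁺ = {L4}

Answer: ["L4"]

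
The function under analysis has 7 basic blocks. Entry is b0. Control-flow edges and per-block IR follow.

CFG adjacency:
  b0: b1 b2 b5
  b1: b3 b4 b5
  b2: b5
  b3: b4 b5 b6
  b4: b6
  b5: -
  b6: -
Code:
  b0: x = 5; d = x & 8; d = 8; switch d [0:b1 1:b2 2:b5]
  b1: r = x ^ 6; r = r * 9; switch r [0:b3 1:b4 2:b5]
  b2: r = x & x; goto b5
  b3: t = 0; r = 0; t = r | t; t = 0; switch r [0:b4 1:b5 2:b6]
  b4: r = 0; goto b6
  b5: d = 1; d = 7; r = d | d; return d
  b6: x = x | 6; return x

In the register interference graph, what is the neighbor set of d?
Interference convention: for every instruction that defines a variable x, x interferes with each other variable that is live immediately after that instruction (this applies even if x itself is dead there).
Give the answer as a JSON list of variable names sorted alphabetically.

Answer: ["r", "x"]

Derivation:
def/use:
  b0: {d,x} / ∅
  b1: {r} / {x}
  b2: {r} / {x}
  b3: {r,t} / ∅
  b4: {r} / ∅
  b5: {d,r} / ∅
  b6: {x} / {x}

Backward fixpoint:
  b0: in=∅ out={x}
  b1: in={x} out={x}
  b2: in={x} out=∅
  b3: in={x} out={x}
  b4: in={x} out={x}
  b5: in=∅ out=∅
  b6: in={x} out=∅

Conflict graph:
  d: {r,x}
  r: {d,t,x}
  t: {r,x}
  x: {d,r,t}

N(d) = ["r", "x"]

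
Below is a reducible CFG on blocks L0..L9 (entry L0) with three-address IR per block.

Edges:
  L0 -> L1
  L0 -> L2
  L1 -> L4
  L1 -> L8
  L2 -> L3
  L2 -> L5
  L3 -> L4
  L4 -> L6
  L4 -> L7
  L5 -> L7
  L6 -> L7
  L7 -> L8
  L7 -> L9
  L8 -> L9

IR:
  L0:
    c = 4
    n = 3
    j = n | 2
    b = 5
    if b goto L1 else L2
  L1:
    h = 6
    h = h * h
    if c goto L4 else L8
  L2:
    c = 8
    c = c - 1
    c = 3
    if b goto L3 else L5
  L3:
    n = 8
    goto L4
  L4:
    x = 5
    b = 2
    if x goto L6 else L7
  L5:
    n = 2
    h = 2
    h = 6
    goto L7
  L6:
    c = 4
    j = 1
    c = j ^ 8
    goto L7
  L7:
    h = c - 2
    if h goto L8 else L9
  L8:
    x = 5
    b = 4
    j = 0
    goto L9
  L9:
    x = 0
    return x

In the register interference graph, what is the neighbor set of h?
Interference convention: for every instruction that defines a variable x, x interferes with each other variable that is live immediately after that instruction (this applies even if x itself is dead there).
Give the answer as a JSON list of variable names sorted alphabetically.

Block summaries:
  L0: {b,c,j,n} / ∅
  L1: {h} / {c}
  L2: {c} / {b}
  L3: {n} / ∅
  L4: {b,x} / ∅
  L5: {h,n} / ∅
  L6: {c,j} / ∅
  L7: {h} / {c}
  L8: {b,j,x} / ∅
  L9: {x} / ∅

Live sets:
  L0 li=∅ lo={b,c}
  L1 li={c} lo={c}
  L2 li={b} lo={c}
  L3 li={c} lo={c}
  L4 li={c} lo={c}
  L5 li={c} lo={c}
  L6 li=∅ lo={c}
  L7 li={c} lo=∅
  L8 li=∅ lo=∅
  L9 li=∅ lo=∅

Interfere edges:
  b: {c,x}
  c: {b,h,j,n,x}
  h: {c}
  j: {c}
  n: {c}
  x: {b,c}

N(h) = ["c"]

Answer: ["c"]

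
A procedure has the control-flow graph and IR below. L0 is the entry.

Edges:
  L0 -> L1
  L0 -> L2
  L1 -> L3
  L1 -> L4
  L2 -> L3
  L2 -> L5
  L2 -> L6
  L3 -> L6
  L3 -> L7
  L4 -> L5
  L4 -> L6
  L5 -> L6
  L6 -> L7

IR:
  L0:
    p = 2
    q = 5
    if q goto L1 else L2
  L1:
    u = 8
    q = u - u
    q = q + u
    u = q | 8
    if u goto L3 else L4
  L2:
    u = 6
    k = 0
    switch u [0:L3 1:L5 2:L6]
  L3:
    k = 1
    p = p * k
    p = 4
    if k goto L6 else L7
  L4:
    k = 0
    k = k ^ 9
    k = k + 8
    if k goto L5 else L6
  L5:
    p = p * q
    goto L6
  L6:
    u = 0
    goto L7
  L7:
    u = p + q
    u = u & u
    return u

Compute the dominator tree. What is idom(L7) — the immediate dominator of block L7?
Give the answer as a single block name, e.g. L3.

Answer: L0

Working:
idom tree: L1←L0 L2←L0 L3←L0 L4←L1 L5←L0 L6←L0 L7←L0
Dom at joins:
  L3: preds {L1,L2}: {L0,L1} ∩ {L0,L2} = {L0}; idom=L0
  L5: preds {L2,L4}: {L0,L2} ∩ {L0,L1,L4} = {L0}; idom=L0
  L6: preds {L2,L3,L4,L5}: {L0,L2} ∩ {L0,L3} ∩ {L0,L1,L4} ∩ {L0,L5} = {L0}; idom=L0
  L7: preds {L3,L6}: {L0,L3} ∩ {L0,L6} = {L0}; idom=L0

idom(L7) = L0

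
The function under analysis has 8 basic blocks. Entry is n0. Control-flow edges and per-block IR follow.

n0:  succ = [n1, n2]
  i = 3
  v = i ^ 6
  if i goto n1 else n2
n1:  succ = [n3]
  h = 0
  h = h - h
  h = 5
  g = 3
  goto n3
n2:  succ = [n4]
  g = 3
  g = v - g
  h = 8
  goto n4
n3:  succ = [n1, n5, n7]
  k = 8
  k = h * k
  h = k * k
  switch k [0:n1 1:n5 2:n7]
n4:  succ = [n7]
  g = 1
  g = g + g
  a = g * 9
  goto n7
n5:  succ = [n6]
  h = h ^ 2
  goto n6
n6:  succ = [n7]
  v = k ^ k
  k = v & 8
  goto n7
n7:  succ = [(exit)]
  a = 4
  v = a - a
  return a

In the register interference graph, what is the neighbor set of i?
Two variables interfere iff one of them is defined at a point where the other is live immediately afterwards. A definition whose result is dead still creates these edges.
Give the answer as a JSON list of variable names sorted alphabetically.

def/use:
  n0: {i,v} / ∅
  n1: {g,h} / ∅
  n2: {g,h} / {v}
  n3: {h,k} / {h}
  n4: {a,g} / ∅
  n5: {h} / {h}
  n6: {k,v} / {k}
  n7: {a,v} / ∅

Liveness:
  live n0: ∅→{v}
  live n1: ∅→{h}
  live n2: {v}→∅
  live n3: {h}→{h,k}
  live n4: ∅→∅
  live n5: {h,k}→{k}
  live n6: {k}→∅
  live n7: ∅→∅

Interference:
  a↔{v}
  g↔{h,v}
  h↔{g,k}
  i↔{v}
  k↔{h}
  v↔{a,g,i}

N(i) = ["v"]

Answer: ["v"]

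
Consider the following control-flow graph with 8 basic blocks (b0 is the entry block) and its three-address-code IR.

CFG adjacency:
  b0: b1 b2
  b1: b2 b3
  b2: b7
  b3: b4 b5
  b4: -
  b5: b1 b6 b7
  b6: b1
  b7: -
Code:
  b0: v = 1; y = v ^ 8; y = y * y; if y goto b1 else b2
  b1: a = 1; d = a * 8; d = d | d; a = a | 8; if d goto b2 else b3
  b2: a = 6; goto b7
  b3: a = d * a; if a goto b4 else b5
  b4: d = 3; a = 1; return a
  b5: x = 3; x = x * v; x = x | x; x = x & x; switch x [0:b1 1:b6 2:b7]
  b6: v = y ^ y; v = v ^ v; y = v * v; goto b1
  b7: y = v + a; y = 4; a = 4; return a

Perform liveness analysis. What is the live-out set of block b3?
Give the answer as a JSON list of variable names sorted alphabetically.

Answer: ["a", "v", "y"]

Analysis:
Per-block:
  b0: {v,y} / ∅
  b1: {a,d} / ∅
  b2: {a} / ∅
  b3: {a} / {a,d}
  b4: {a,d} / ∅
  b5: {x} / {v}
  b6: {v,y} / {y}
  b7: {a,y} / {a,v}

Backward fixpoint:
  b0: in=∅ out={v,y}
  b1: in={v,y} out={a,d,v,y}
  b2: in={v} out={a,v}
  b3: in={a,d,v,y} out={a,v,y}
  b4: in=∅ out=∅
  b5: in={a,v,y} out={a,v,y}
  b6: in={y} out={v,y}
  b7: in={a,v} out=∅

live-out(b3) = ["a", "v", "y"]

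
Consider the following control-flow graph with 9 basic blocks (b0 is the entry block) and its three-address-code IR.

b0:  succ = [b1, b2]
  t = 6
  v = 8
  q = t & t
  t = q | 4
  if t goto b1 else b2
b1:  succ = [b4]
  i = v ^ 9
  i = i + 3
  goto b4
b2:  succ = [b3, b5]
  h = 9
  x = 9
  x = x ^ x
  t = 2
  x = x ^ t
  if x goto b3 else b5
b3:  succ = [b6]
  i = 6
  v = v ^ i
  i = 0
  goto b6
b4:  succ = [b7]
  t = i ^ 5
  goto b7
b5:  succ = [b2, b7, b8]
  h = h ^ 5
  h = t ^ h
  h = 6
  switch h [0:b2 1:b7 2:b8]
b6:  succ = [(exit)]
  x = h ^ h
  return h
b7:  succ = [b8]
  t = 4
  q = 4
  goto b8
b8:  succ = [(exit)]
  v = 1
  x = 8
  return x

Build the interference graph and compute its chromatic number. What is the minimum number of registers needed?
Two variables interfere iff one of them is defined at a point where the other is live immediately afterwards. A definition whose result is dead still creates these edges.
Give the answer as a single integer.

Per-block:
  b0: {q,t,v} / ∅
  b1: {i} / {v}
  b2: {h,t,x} / ∅
  b3: {i,v} / {v}
  b4: {t} / {i}
  b5: {h} / {h,t}
  b6: {x} / {h}
  b7: {q,t} / ∅
  b8: {v,x} / ∅

Backward fixpoint:
  b0 li=∅ lo={v}
  b1 li={v} lo={i}
  b2 li={v} lo={h,t,v}
  b3 li={h,v} lo={h}
  b4 li={i} lo=∅
  b5 li={h,t,v} lo={v}
  b6 li={h} lo=∅
  b7 li=∅ lo=∅
  b8 li=∅ lo=∅

Interference:
  h — {i,t,v,x}
  i — {h,v}
  q — {v}
  t — {h,v,x}
  v — {h,i,q,t,x}
  x — {h,t,v}

Registers:
  clique {h,t,v,x} ⇒ need ≥ 4
  4-colouring: r0={v}  r1={h,q}  r2={i,t}  r3={x}
  χ = 4

Answer: 4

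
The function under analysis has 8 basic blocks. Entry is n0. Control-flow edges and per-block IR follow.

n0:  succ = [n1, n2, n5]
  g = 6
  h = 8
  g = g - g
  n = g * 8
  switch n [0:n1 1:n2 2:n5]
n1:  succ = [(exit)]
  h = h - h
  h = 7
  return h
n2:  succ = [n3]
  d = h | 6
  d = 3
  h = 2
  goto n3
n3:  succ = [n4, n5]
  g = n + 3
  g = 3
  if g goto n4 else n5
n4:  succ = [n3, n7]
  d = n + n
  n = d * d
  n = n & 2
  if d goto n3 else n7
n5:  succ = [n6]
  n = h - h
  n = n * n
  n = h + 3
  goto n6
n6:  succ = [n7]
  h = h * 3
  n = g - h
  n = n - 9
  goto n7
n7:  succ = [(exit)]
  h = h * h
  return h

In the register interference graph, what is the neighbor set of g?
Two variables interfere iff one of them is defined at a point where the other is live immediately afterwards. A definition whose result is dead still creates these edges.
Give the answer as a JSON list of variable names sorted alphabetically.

Answer: ["h", "n"]

Working:
def/use:
  n0 def {g,h,n} use ∅
  n1 def {h} use {h}
  n2 def {d,h} use {h}
  n3 def {g} use {n}
  n4 def {d,n} use {n}
  n5 def {n} use {h}
  n6 def {h,n} use {g,h}
  n7 def {h} use {h}

Live sets:
  n0: in=∅ out={g,h,n}
  n1: in={h} out=∅
  n2: in={h,n} out={h,n}
  n3: in={h,n} out={g,h,n}
  n4: in={h,n} out={h,n}
  n5: in={g,h} out={g,h}
  n6: in={g,h} out={h}
  n7: in={h} out=∅

Interfere edges:
  d↔{h,n}
  g↔{h,n}
  h↔{d,g,n}
  n↔{d,g,h}

N(g) = ["h", "n"]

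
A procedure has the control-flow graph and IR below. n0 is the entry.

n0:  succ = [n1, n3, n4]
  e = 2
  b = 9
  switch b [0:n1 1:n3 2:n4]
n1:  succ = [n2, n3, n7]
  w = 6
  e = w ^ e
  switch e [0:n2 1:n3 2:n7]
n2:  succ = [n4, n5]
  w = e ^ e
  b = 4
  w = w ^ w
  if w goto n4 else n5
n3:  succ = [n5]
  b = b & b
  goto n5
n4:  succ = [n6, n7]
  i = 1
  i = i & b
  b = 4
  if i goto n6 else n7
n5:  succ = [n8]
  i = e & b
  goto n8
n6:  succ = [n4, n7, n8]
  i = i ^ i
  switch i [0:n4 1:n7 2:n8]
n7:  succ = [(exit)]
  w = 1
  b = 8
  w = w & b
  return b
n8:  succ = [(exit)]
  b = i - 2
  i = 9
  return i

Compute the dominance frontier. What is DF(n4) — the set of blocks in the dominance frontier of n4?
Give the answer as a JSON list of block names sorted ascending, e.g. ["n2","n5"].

Answer: ["n4", "n7", "n8"]

Working:
idom tree: n1←n0 n2←n1 n3←n0 n4←n0 n5←n0 n6←n4 n7←n0 n8←n0
Dom∩ at merges:
  n3: preds {n0,n1}: {n0} ∩ {n0,n1} = {n0}; idom=n0
  n4: preds {n0,n2,n6}: {n0} ∩ {n0,n1,n2} ∩ {n0,n4,n6} = {n0}; idom=n0
  n5: preds {n2,n3}: {n0,n1,n2} ∩ {n0,n3} = {n0}; idom=n0
  n7: preds {n1,n4,n6}: {n0,n1} ∩ {n0,n4} ∩ {n0,n4,n6} = {n0}; idom=n0
  n8: preds {n5,n6}: {n0,n5} ∩ {n0,n4,n6} = {n0}; idom=n0

Frontier:
  n3←n0: walk · to n0
  n3←n1: walk n1 to n0
  n4←n0: walk · to n0
  n4←n2: walk n2→n1 to n0
  n4←n6: walk n6→n4 to n0
  n5←n2: walk n2→n1 to n0
  n5←n3: walk n3 to n0
  n7←n1: walk n1 to n0
  n7←n4: walk n4 to n0
  n7←n6: walk n6→n4 to n0
  n8←n5: walk n5 to n0
  n8←n6: walk n6→n4 to n0
  n0 → ∅
  n1 → {n3,n4,n5,n7}
  n2 → {n4,n5}
  n3 → {n5}
  n4 → {n4,n7,n8}
  n5 → {n8}
  n6 → {n4,n7,n8}
  n7 → ∅
  n8 → ∅

DF(n4) = ["n4", "n7", "n8"]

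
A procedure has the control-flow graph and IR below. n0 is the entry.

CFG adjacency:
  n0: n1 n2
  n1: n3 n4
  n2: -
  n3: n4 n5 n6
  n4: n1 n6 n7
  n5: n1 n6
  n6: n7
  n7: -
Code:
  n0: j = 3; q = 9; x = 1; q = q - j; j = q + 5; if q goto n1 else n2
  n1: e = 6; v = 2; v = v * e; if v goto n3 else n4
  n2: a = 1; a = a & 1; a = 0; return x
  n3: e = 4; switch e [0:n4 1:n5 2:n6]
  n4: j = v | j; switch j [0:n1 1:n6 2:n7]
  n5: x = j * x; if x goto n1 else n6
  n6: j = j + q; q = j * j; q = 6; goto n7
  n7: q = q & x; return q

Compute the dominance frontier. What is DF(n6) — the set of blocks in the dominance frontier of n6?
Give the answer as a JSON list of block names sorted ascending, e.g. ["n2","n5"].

idom tree: n1←n0 n2←n0 n3←n1 n4←n1 n5←n3 n6←n1 n7←n1
Join-block Dom:
  n1: preds {n0,n4,n5}: {n0} ∩ {n0,n1,n4} ∩ {n0,n1,n3,n5} = {n0}; idom=n0
  n4: preds {n1,n3}: {n0,n1} ∩ {n0,n1,n3} = {n0,n1}; idom=n1
  n6: preds {n3,n4,n5}: {n0,n1,n3} ∩ {n0,n1,n4} ∩ {n0,n1,n3,n5} = {n0,n1}; idom=n1
  n7: preds {n4,n6}: {n0,n1,n4} ∩ {n0,n1,n6} = {n0,n1}; idom=n1

DF walk-up:
  n1←n0: walk · to n0
  n1←n4: walk n4→n1 to n0
  n1←n5: walk n5→n3→n1 to n0
  n4←n1: walk · to n1
  n4←n3: walk n3 to n1
  n6←n3: walk n3 to n1
  n6←n4: walk n4 to n1
  n6←n5: walk n5→n3 to n1
  n7←n4: walk n4 to n1
  n7←n6: walk n6 to n1
  n0: DF=∅
  n1: DF={n1}
  n2: DF=∅
  n3: DF={n1,n4,n6}
  n4: DF={n1,n6,n7}
  n5: DF={n1,n6}
  n6: DF={n7}
  n7: DF=∅

DF(n6) = ["n7"]

Answer: ["n7"]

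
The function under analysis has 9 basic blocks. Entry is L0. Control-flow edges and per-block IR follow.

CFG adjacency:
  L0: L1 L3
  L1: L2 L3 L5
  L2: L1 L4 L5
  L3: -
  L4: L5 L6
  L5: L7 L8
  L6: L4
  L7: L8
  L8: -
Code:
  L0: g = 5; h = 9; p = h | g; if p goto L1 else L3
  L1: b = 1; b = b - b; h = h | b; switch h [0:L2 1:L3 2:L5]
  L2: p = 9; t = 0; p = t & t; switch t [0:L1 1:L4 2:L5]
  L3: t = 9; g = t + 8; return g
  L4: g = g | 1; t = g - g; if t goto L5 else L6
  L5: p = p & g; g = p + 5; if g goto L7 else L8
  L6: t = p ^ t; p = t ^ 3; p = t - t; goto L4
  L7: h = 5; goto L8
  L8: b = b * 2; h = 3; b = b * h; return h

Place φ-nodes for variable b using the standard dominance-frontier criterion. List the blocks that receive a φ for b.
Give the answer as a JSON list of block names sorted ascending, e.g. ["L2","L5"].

Answer: ["L1", "L3"]

Analysis:
idom tree: L1←L0 L2←L1 L3←L0 L4←L2 L5←L1 L6←L4 L7←L5 L8←L5
Dom at joins:
  L1: preds {L0,L2}: {L0} ∩ {L0,L1,L2} = {L0}; idom=L0
  L3: preds {L0,L1}: {L0} ∩ {L0,L1} = {L0}; idom=L0
  L4: preds {L2,L6}: {L0,L1,L2} ∩ {L0,L1,L2,L4,L6} = {L0,L1,L2}; idom=L2
  L5: preds {L1,L2,L4}: {L0,L1} ∩ {L0,L1,L2} ∩ {L0,L1,L2,L4} = {L0,L1}; idom=L1
  L8: preds {L5,L7}: {L0,L1,L5} ∩ {L0,L1,L5,L7} = {L0,L1,L5}; idom=L5

DF walk-up:
  join L1 pred L0: · stop@L0
  join L1 pred L2: L2→L1 stop@L0
  join L3 pred L0: · stop@L0
  join L3 pred L1: L1 stop@L0
  join L4 pred L2: · stop@L2
  join L4 pred L6: L6→L4 stop@L2
  join L5 pred L1: · stop@L1
  join L5 pred L2: L2 stop@L1
  join L5 pred L4: L4→L2 stop@L1
  join L8 pred L5: · stop@L5
  join L8 pred L7: L7 stop@L5
  L0: DF=∅
  L1: DF={L1,L3}
  L2: DF={L1,L5}
  L3: DF=∅
  L4: DF={L4,L5}
  L5: DF=∅
  L6: DF={L4}
  L7: DF={L8}
  L8: DF=∅

φ for b: defs {L1,L8}
  DF⁺ = {L1,L3}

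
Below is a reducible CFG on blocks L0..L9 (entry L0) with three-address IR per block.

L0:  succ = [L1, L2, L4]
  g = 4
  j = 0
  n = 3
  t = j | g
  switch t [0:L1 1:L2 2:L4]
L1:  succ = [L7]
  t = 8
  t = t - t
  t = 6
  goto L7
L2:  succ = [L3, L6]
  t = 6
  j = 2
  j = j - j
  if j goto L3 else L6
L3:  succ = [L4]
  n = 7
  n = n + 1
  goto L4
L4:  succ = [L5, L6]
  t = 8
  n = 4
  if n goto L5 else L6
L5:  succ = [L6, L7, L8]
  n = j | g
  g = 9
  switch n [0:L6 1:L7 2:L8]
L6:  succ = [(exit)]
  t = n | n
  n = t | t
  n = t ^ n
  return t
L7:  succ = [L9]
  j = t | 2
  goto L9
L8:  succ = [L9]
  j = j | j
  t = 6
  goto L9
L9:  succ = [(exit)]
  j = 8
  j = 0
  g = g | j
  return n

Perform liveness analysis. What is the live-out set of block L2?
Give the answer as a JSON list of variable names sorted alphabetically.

Answer: ["g", "j", "n"]

Analysis:
Block summaries:
  L0: {g,j,n,t} / ∅
  L1: {t} / ∅
  L2: {j,t} / ∅
  L3: {n} / ∅
  L4: {n,t} / ∅
  L5: {g,n} / {g,j}
  L6: {n,t} / {n}
  L7: {j} / {t}
  L8: {j,t} / {j}
  L9: {g,j} / {g,n}

Live sets:
  live L0: ∅→{g,j,n}
  live L1: {g,n}→{g,n,t}
  live L2: {g,n}→{g,j,n}
  live L3: {g,j}→{g,j}
  live L4: {g,j}→{g,j,n,t}
  live L5: {g,j,t}→{g,j,n,t}
  live L6: {n}→∅
  live L7: {g,n,t}→{g,n}
  live L8: {g,j,n}→{g,n}
  live L9: {g,n}→∅

live-out(L2) = ["g", "j", "n"]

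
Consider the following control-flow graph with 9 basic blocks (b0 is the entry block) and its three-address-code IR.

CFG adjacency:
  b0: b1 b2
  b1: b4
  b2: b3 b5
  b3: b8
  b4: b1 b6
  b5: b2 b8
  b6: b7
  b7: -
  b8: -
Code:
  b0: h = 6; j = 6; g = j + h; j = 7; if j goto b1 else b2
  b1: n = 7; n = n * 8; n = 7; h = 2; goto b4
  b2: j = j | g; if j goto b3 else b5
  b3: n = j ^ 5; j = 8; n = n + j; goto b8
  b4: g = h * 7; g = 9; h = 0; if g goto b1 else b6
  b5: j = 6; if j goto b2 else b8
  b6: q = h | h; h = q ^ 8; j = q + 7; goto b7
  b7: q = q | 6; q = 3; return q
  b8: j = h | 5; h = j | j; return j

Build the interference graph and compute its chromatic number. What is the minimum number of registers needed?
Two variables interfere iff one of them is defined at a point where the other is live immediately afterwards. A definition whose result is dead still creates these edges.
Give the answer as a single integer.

Answer: 3

Analysis:
def/use:
  b0 def {g,h,j} use ∅
  b1 def {h,n} use ∅
  b2 def {j} use {g,j}
  b3 def {j,n} use {j}
  b4 def {g,h} use {h}
  b5 def {j} use ∅
  b6 def {h,j,q} use {h}
  b7 def {q} use {q}
  b8 def {h,j} use {h}

Backward fixpoint:
  b0: in=∅ out={g,h,j}
  b1: in=∅ out={h}
  b2: in={g,h,j} out={g,h,j}
  b3: in={h,j} out={h}
  b4: in={h} out={h}
  b5: in={g,h} out={g,h,j}
  b6: in={h} out={q}
  b7: in={q} out=∅
  b8: in={h} out=∅

Interfere edges:
  g: {h,j}
  h: {g,j,n,q}
  j: {g,h,n,q}
  n: {h,j}
  q: {h,j}

Colouring:
  {g,h,j} pairwise interfere (3-clique) ⇒ χ ≥ 3
  3-colouring: c0={h}  c1={j}  c2={g,n,q}
  χ = 3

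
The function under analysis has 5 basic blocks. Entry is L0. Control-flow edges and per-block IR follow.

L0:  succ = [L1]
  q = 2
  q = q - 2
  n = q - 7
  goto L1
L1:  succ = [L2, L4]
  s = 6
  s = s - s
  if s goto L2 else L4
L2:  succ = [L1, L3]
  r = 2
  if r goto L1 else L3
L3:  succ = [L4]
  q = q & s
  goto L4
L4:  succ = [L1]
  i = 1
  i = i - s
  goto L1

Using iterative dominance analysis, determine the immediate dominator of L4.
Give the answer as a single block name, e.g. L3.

idom tree: L1←L0 L2←L1 L3←L2 L4←L1
Dom at joins:
  L1: preds {L0,L2,L4}: {L0} ∩ {L0,L1,L2} ∩ {L0,L1,L4} = {L0}; idom=L0
  L4: preds {L1,L3}: {L0,L1} ∩ {L0,L1,L2,L3} = {L0,L1}; idom=L1

idom(L4) = L1

Answer: L1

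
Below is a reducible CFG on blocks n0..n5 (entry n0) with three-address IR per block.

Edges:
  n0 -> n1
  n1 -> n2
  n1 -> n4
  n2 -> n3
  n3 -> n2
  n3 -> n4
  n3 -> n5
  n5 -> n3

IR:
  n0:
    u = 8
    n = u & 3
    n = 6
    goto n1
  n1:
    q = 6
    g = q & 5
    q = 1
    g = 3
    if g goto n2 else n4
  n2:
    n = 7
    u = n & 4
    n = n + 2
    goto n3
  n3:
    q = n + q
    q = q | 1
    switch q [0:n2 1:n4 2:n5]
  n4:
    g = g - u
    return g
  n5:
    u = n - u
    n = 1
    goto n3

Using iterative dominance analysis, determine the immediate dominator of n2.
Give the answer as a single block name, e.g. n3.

idom tree: n1←n0 n2←n1 n3←n2 n4←n1 n5←n3
Dom∩ at merges:
  n2: preds {n1,n3}: {n0,n1} ∩ {n0,n1,n2,n3} = {n0,n1}; idom=n1
  n3: preds {n2,n5}: {n0,n1,n2} ∩ {n0,n1,n2,n3,n5} = {n0,n1,n2}; idom=n2
  n4: preds {n1,n3}: {n0,n1} ∩ {n0,n1,n2,n3} = {n0,n1}; idom=n1

idom(n2) = n1

Answer: n1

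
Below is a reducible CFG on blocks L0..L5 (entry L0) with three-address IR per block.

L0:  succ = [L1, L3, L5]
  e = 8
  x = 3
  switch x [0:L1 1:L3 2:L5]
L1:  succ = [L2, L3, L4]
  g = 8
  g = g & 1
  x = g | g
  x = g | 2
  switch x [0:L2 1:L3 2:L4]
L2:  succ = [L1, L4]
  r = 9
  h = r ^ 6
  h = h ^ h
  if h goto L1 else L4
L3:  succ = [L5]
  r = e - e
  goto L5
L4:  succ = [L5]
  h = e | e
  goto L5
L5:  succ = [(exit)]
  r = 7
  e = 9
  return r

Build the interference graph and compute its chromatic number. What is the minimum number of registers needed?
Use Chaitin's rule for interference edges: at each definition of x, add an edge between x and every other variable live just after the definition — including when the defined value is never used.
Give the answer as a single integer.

Per-block:
  L0: def={e,x} ue=∅
  L1: def={g,x} ue=∅
  L2: def={h,r} ue=∅
  L3: def={r} ue={e}
  L4: def={h} ue={e}
  L5: def={e,r} ue=∅

Liveness:
  L0: in=∅ out={e}
  L1: in={e} out={e}
  L2: in={e} out={e}
  L3: in={e} out=∅
  L4: in={e} out=∅
  L5: in=∅ out=∅

Conflict graph:
  e — {g,h,r,x}
  g — {e,x}
  h — {e}
  r — {e}
  x — {e,g}

Registers:
  clique {e,g,x} ⇒ need ≥ 3
  3-colouring: c0={e}  c1={g,h,r}  c2={x}
  χ = 3

Answer: 3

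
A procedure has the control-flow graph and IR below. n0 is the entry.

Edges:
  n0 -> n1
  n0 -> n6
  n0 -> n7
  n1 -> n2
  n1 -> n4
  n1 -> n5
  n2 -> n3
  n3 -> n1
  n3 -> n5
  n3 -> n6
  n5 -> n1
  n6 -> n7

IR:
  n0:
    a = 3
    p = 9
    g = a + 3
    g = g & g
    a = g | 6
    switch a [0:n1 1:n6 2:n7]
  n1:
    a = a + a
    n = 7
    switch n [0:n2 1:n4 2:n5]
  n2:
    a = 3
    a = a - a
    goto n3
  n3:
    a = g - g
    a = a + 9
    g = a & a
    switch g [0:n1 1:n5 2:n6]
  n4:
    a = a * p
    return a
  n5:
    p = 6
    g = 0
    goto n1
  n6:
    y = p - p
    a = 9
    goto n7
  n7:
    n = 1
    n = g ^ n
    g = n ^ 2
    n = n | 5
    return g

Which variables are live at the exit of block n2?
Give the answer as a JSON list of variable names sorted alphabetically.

Block summaries:
  n0: {a,g,p} / ∅
  n1: {a,n} / {a}
  n2: {a} / ∅
  n3: {a,g} / {g}
  n4: {a} / {a,p}
  n5: {g,p} / ∅
  n6: {a,y} / {p}
  n7: {g,n} / {g}

Live sets:
  live n0: ∅→{a,g,p}
  live n1: {a,g,p}→{a,g,p}
  live n2: {g,p}→{g,p}
  live n3: {g,p}→{a,g,p}
  live n4: {a,p}→∅
  live n5: {a}→{a,g,p}
  live n6: {g,p}→{g}
  live n7: {g}→∅

live-out(n2) = ["g", "p"]

Answer: ["g", "p"]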